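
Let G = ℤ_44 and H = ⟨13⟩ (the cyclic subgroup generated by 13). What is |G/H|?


|⟨13⟩| = n / gcd(13, 44) = 44 / 1 = 44
H is normal (ℤ_44 is abelian).
|G/H| = |G| / |H| = 44 / 44 = 1

|G/H| = 1


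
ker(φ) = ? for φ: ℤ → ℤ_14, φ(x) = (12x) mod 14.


Kernel = preimage of identity
ker(φ) = {x ∈ ℤ : 12x ≡ 0 (mod 14)}. gcd(12,14) = 2, so 12x ≡ 0 (mod 14) ⟺ x ≡ 0 (mod 14/2 = 7). Hence ker(φ) = 7ℤ

ker(φ) = 7ℤ


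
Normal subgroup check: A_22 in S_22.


H = A_22 in S_22
A_22 has index 2 in S_22, and every subgroup of index 2 is normal

Yes, normal subgroup


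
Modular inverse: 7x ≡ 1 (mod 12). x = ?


Use the extended Euclidean algorithm to write 1 = 7·s + 12·t; then s mod 12 is the inverse.
Euclidean algorithm:
  7 = 0·12 + 7
  12 = 1·7 + 5
  7 = 1·5 + 2
  5 = 2·2 + 1
  2 = 2·1 + 0
gcd(7,12) = 1
Back-substitution gives: 7·(-5) + 12·(3) = 1
So 7⁻¹ ≡ -5 ≡ 7 (mod 12)
Check: 7 × 7 = 49 ≡ 1 (mod 12) ✓

7⁻¹ ≡ 7 (mod 12)


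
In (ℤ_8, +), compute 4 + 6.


Operation: addition mod 8
4 + 6 = (a + b) mod 8 with a = 4, b = 6

4 + 6 = 2


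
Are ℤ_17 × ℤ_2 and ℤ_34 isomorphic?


Comparing ℤ_17 × ℤ_2 and ℤ_34:
gcd(17,2) = 1, so ℤ_17 × ℤ_2 ≅ ℤ_34 (CRT)

Yes, ℤ_17 × ℤ_2 ≅ ℤ_34


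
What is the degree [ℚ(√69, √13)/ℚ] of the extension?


[ℚ(√69,√13):ℚ] = [ℚ(√69,√13):ℚ(√69)]·[ℚ(√69):ℚ] = 2·2 = 4

[ℚ(√69, √13)/ℚ] = 4


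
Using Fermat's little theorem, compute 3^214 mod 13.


Fermat's little theorem: if p is prime and gcd(a,p)=1, then a^(p-1) ≡ 1 (mod p)
p = 13 is prime, gcd(3,13) = 1
Reduce exponent: 214 mod 12 = 10
So 3^214 ≡ 3^10 (mod 13)
3^10 mod 13 = 3

3^214 ≡ 3 (mod 13)


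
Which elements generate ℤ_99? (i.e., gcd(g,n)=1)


g generates ℤ_n iff gcd(g,n) = 1
Prime factors of 99: 3, 11
Generators are g ∈ {1,...,98} not divisible by any of these primes.
Generators: {1, 2, 4, 5, 7, 8, 10, 13, 14, 16, 17, 19, 20, 23, 25, 26, 28, 29, 31, 32, 34, 35, 37, 38, 40, 41, 43, 46, 47, 49, 50, 52, 53, 56, 58, 59, 61, 62, 64, 65, 67, 68, 70, 71, 73, 74, 76, 79, 80, 82, 83, 85, 86, 89, 91, 92, 94, 95, 97, 98}
Number of generators = φ(99) = 60

Generators of ℤ_99 = {1, 2, 4, 5, 7, 8, 10, 13, 14, 16, 17, 19, 20, 23, 25, 26, 28, 29, 31, 32, 34, 35, 37, 38, 40, 41, 43, 46, 47, 49, 50, 52, 53, 56, 58, 59, 61, 62, 64, 65, 67, 68, 70, 71, 73, 74, 76, 79, 80, 82, 83, 85, 86, 89, 91, 92, 94, 95, 97, 98}


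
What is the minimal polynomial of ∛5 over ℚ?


∛5 satisfies x³ - 5 = 0, irreducible over ℚ (no rational root; 5 is not a perfect cube)

Minimal polynomial: x³ - 5


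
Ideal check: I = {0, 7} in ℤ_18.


Check ideal conditions for I = {0, 7} in ℤ_18:
(1) I is an additive subgroup? No
(2) For r ∈ ℤ_18 and a ∈ I: r·a ∈ I? No  [counterexample: r=2, a=7, r·a mod 18 = 14 ∉ I]

No, I is not an ideal of ℤ_18


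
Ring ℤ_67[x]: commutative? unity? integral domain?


ℤ_67 is a field (n prime), so ℤ_67[x] is a commutative integral domain with unity
Commutative: Yes
Integral domain: Yes
Has unity: Yes

ℤ_67[x]: Commutative=Yes, Unity=Yes


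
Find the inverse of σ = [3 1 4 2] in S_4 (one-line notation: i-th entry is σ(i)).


To find σ⁻¹, swap domain and range:
σ(1) = 3 → σ⁻¹(3) = 1
σ(2) = 1 → σ⁻¹(1) = 2
σ(3) = 4 → σ⁻¹(4) = 3
σ(4) = 2 → σ⁻¹(2) = 4

σ⁻¹ = [2 4 1 3]


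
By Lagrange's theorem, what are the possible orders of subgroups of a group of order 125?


Lagrange's theorem: |H| divides |G|
|G| = 125
Divisors of 125: 1, 5, 25, 125

Possible subgroup orders: {1, 5, 25, 125}


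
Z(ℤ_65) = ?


Z(G) = {g ∈ G | gx = xg for all x ∈ G}
ℤ_65 is abelian, so Z(G) = G

Z(ℤ_65) = ℤ_65


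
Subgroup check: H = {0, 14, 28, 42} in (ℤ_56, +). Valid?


Subgroup test for H = {0, 14, 28, 42} in (ℤ_56, +):
(1) 0 ∈ H? Yes
(2) Closure: for all a,b ∈ H, (a+b) mod 56 ∈ H? Yes
(3) Inverses: for all a ∈ H, -a mod 56 ∈ H? Yes

Yes, H is a subgroup of ℤ_56


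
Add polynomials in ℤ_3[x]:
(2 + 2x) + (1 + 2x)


Add coefficients mod 3:
x^0: 2 + 1 = 0 (mod 3)
x^1: 2 + 2 = 1 (mod 3)
Result: x

f + g = x


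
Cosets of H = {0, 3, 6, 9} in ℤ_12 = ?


H = {0, 3, 6, 9}, |H| = 4
Number of cosets = |G|/|H| = 12/4 = 3
0 + H = {0, 3, 6, 9}
1 + H = {1, 4, 7, 10}
2 + H = {2, 5, 8, 11}

Cosets: 0+H={0,3,6,9}; 1+H={1,4,7,10}; 2+H={2,5,8,11}


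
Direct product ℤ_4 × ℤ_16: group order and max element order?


|ℤ_4 × ℤ_16| = 4 × 16 = 64
Max element order = lcm(4,16) = 16
Cyclic? No (gcd=4)

|ℤ_4×ℤ_16| = 64, max element order = 16


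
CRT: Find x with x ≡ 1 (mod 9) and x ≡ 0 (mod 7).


m₁ = 9, m₂ = 7, gcd = 1, so CRT applies. M = m₁·m₂ = 63
Let M₁ = M/m₁ = 7, M₂ = M/m₂ = 9
Find y₁ ≡ M₁⁻¹ (mod m₁): 7⁻¹ ≡ 4 (mod 9)
Find y₂ ≡ M₂⁻¹ (mod m₂): 9⁻¹ ≡ 4 (mod 7)
x = a₁·M₁·y₁ + a₂·M₂·y₂ = 1·7·4 + 0·9·4 = 28
Reduce mod 63: x ≡ 28
Check: 28 mod 9 = 1 ✓, 28 mod 7 = 0 ✓

x ≡ 28 (mod 63)


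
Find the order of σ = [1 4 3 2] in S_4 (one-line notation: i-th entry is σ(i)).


Cycle decomposition: (2 4)
Cycle lengths: 2
Order = lcm(2) = 2

ord(σ) = 2


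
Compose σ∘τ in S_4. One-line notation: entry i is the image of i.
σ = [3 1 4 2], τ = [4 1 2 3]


σ∘τ: apply τ first, then σ
1 →τ 4 →σ 2
2 →τ 1 →σ 3
3 →τ 2 →σ 1
4 →τ 3 →σ 4

σ∘τ = [2 3 1 4]


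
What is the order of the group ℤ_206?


ℤ_n has n elements.

|ℤ_206| = 206


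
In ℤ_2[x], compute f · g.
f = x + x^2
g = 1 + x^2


Expand and collect like terms; reduce coefficients mod 2:
x^0: 0·1 = 0 ≡ 0 (mod 2)
x^1: 0·0 + 1·1 = 1 ≡ 1 (mod 2)
x^2: 0·1 + 1·0 + 1·1 = 1 ≡ 1 (mod 2)
x^3: 1·1 + 1·0 = 1 ≡ 1 (mod 2)
x^4: 1·1 = 1 ≡ 1 (mod 2)
Result: x + x^2 + x^3 + x^4

f · g = x + x^2 + x^3 + x^4


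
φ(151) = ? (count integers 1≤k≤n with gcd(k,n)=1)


Factor n: 151 = 151
φ(n) = n · ∏(1 - 1/p) over distinct primes p | n
φ(151) = 151 · (1 - 1/151) = 150

φ(151) = 150


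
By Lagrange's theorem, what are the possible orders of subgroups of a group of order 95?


Lagrange's theorem: |H| divides |G|
|G| = 95
Divisors of 95: 1, 5, 19, 95

Possible subgroup orders: {1, 5, 19, 95}


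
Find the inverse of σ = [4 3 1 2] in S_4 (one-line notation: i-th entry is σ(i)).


To find σ⁻¹, swap domain and range:
σ(1) = 4 → σ⁻¹(4) = 1
σ(2) = 3 → σ⁻¹(3) = 2
σ(3) = 1 → σ⁻¹(1) = 3
σ(4) = 2 → σ⁻¹(2) = 4

σ⁻¹ = [3 4 2 1]


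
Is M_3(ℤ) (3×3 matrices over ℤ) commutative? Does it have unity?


Matrix multiplication is non-commutative for n ≥ 2; the identity matrix I is the unity; singular matrices give zero divisors, so not an integral domain
Commutative: No
Integral domain: No
Has unity: Yes

M_3(ℤ) (3×3 matrices over ℤ): Commutative=No, Unity=Yes


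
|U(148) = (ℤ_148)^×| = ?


U(n) is the group of units mod n; |U(n)| = φ(n)
|U(148)| = φ(148) = 72

|U(148) = (ℤ_148)^×| = 72


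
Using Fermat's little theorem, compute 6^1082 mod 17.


Fermat's little theorem: if p is prime and gcd(a,p)=1, then a^(p-1) ≡ 1 (mod p)
p = 17 is prime, gcd(6,17) = 1
Reduce exponent: 1082 mod 16 = 10
So 6^1082 ≡ 6^10 (mod 17)
6^10 mod 17 = 15

6^1082 ≡ 15 (mod 17)


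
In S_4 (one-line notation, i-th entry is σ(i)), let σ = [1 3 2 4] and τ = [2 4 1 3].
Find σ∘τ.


σ∘τ: apply τ first, then σ
1 →τ 2 →σ 3
2 →τ 4 →σ 4
3 →τ 1 →σ 1
4 →τ 3 →σ 2

σ∘τ = [3 4 1 2]


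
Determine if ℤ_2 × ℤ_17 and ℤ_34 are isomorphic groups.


Comparing ℤ_2 × ℤ_17 and ℤ_34:
gcd(2,17) = 1, so ℤ_2 × ℤ_17 ≅ ℤ_34 (CRT)

Yes, ℤ_2 × ℤ_17 ≅ ℤ_34


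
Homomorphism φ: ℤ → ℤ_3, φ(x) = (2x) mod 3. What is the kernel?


Kernel = preimage of identity
ker(φ) = {x ∈ ℤ : 2x ≡ 0 (mod 3)}. gcd(2,3) = 1, so 2x ≡ 0 (mod 3) ⟺ x ≡ 0 (mod 3/1 = 3). Hence ker(φ) = 3ℤ

ker(φ) = 3ℤ


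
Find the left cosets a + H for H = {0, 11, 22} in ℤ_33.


H = {0, 11, 22}, |H| = 3
Number of cosets = |G|/|H| = 33/3 = 11
0 + H = {0, 11, 22}
1 + H = {1, 12, 23}
2 + H = {2, 13, 24}
3 + H = {3, 14, 25}
4 + H = {4, 15, 26}
5 + H = {5, 16, 27}
6 + H = {6, 17, 28}
7 + H = {7, 18, 29}
8 + H = {8, 19, 30}
9 + H = {9, 20, 31}
10 + H = {10, 21, 32}

Cosets: 0+H={0,11,22}; 1+H={1,12,23}; 2+H={2,13,24}; 3+H={3,14,25}; 4+H={4,15,26}; 5+H={5,16,27}; 6+H={6,17,28}; 7+H={7,18,29}; 8+H={8,19,30}; 9+H={9,20,31}; 10+H={10,21,32}


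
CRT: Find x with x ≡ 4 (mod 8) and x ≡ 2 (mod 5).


m₁ = 8, m₂ = 5, gcd = 1, so CRT applies. M = m₁·m₂ = 40
Let M₁ = M/m₁ = 5, M₂ = M/m₂ = 8
Find y₁ ≡ M₁⁻¹ (mod m₁): 5⁻¹ ≡ 5 (mod 8)
Find y₂ ≡ M₂⁻¹ (mod m₂): 8⁻¹ ≡ 2 (mod 5)
x = a₁·M₁·y₁ + a₂·M₂·y₂ = 4·5·5 + 2·8·2 = 132
Reduce mod 40: x ≡ 12
Check: 12 mod 8 = 4 ✓, 12 mod 5 = 2 ✓

x ≡ 12 (mod 40)


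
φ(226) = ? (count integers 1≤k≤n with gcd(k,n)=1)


Factor n: 226 = 2 × 113
φ(n) = n · ∏(1 - 1/p) over distinct primes p | n
φ(226) = 226 · (1 - 1/2) · (1 - 1/113) = 112

φ(226) = 112


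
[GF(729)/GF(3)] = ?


GF(729) = GF(3^6), so the extension degree is 6

[GF(729)/GF(3)] = 6


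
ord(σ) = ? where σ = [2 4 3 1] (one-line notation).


Cycle decomposition: (1 2 4)
Cycle lengths: 3
Order = lcm(3) = 3

ord(σ) = 3


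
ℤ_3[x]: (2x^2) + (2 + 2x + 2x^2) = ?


Add coefficients mod 3:
x^0: 0 + 2 = 2 (mod 3)
x^1: 0 + 2 = 2 (mod 3)
x^2: 2 + 2 = 1 (mod 3)
Result: 2 + 2x + x^2

f + g = 2 + 2x + x^2


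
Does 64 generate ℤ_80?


g generates ℤ_n iff gcd(g, n) = 1
gcd(64, 80) = 16
Since gcd = 16 ≠ 1, ⟨64⟩ has order 5 < 80, so 64 is not a generator.

No, 64 does not generate ℤ_80


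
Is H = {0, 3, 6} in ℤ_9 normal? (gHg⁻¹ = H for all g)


H = {0, 3, 6} in ℤ_9
ℤ_9 is abelian; every subgroup of an abelian group is normal

Yes, normal subgroup


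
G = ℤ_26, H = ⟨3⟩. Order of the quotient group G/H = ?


|⟨3⟩| = n / gcd(3, 26) = 26 / 1 = 26
H is normal (ℤ_26 is abelian).
|G/H| = |G| / |H| = 26 / 26 = 1

|G/H| = 1


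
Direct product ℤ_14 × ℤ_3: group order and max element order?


|ℤ_14 × ℤ_3| = 14 × 3 = 42
Max element order = lcm(14,3) = 42
Cyclic? Yes (gcd=1)

|ℤ_14×ℤ_3| = 42, max element order = 42


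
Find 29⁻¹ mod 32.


Use the extended Euclidean algorithm to write 1 = 29·s + 32·t; then s mod 32 is the inverse.
Euclidean algorithm:
  29 = 0·32 + 29
  32 = 1·29 + 3
  29 = 9·3 + 2
  3 = 1·2 + 1
  2 = 2·1 + 0
gcd(29,32) = 1
Back-substitution gives: 29·(-11) + 32·(10) = 1
So 29⁻¹ ≡ -11 ≡ 21 (mod 32)
Check: 29 × 21 = 609 ≡ 1 (mod 32) ✓

29⁻¹ ≡ 21 (mod 32)


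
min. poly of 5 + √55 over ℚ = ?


Let α = 5 + √55. Then α - 5 = √55, so (α - 5)² = 55, giving α² - 10α - 30 = 0. Degree 2 and α ∉ ℚ, so this is the minimal polynomial.

Minimal polynomial: x² - 10x - 30


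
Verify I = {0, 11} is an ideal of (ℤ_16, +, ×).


Check ideal conditions for I = {0, 11} in ℤ_16:
(1) I is an additive subgroup? No
(2) For r ∈ ℤ_16 and a ∈ I: r·a ∈ I? No  [counterexample: r=2, a=11, r·a mod 16 = 6 ∉ I]

No, I is not an ideal of ℤ_16


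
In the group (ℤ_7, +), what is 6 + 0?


Operation: addition mod 7
6 + 0 = (a + b) mod 7 with a = 6, b = 0

6 + 0 = 6


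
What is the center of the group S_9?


Z(G) = {g ∈ G | gx = xg for all x ∈ G}
S_n is non-abelian for n ≥ 3; Z(S_9) is trivial

Z(S_9) = {e}


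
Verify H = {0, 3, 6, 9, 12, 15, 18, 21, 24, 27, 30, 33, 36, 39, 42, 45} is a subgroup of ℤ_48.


Subgroup test for H = {0, 3, 6, 9, 12, 15, 18, 21, 24, 27, 30, 33, 36, 39, 42, 45} in (ℤ_48, +):
(1) 0 ∈ H? Yes
(2) Closure: for all a,b ∈ H, (a+b) mod 48 ∈ H? Yes
(3) Inverses: for all a ∈ H, -a mod 48 ∈ H? Yes

Yes, H is a subgroup of ℤ_48


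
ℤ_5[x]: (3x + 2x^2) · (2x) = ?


Expand and collect like terms; reduce coefficients mod 5:
x^0: 0·0 = 0 ≡ 0 (mod 5)
x^1: 0·2 + 3·0 = 0 ≡ 0 (mod 5)
x^2: 3·2 + 2·0 = 6 ≡ 1 (mod 5)
x^3: 2·2 = 4 ≡ 4 (mod 5)
Result: x^2 + 4x^3

f · g = x^2 + 4x^3


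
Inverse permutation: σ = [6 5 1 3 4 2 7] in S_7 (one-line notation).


To find σ⁻¹, swap domain and range:
σ(1) = 6 → σ⁻¹(6) = 1
σ(2) = 5 → σ⁻¹(5) = 2
σ(3) = 1 → σ⁻¹(1) = 3
σ(4) = 3 → σ⁻¹(3) = 4
σ(5) = 4 → σ⁻¹(4) = 5
σ(6) = 2 → σ⁻¹(2) = 6
σ(7) = 7 → σ⁻¹(7) = 7

σ⁻¹ = [3 6 4 5 2 1 7]


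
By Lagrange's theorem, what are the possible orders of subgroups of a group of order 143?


Lagrange's theorem: |H| divides |G|
|G| = 143
Divisors of 143: 1, 11, 13, 143

Possible subgroup orders: {1, 11, 13, 143}


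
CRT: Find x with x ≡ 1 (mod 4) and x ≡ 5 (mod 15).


m₁ = 4, m₂ = 15, gcd = 1, so CRT applies. M = m₁·m₂ = 60
Let M₁ = M/m₁ = 15, M₂ = M/m₂ = 4
Find y₁ ≡ M₁⁻¹ (mod m₁): 15⁻¹ ≡ 3 (mod 4)
Find y₂ ≡ M₂⁻¹ (mod m₂): 4⁻¹ ≡ 4 (mod 15)
x = a₁·M₁·y₁ + a₂·M₂·y₂ = 1·15·3 + 5·4·4 = 125
Reduce mod 60: x ≡ 5
Check: 5 mod 4 = 1 ✓, 5 mod 15 = 5 ✓

x ≡ 5 (mod 60)


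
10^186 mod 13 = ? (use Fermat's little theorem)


Fermat's little theorem: if p is prime and gcd(a,p)=1, then a^(p-1) ≡ 1 (mod p)
p = 13 is prime, gcd(10,13) = 1
Reduce exponent: 186 mod 12 = 6
So 10^186 ≡ 10^6 (mod 13)
10^6 mod 13 = 1

10^186 ≡ 1 (mod 13)


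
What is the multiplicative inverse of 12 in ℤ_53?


Use the extended Euclidean algorithm to write 1 = 12·s + 53·t; then s mod 53 is the inverse.
Euclidean algorithm:
  12 = 0·53 + 12
  53 = 4·12 + 5
  12 = 2·5 + 2
  5 = 2·2 + 1
  2 = 2·1 + 0
gcd(12,53) = 1
Back-substitution gives: 12·(-22) + 53·(5) = 1
So 12⁻¹ ≡ -22 ≡ 31 (mod 53)
Check: 12 × 31 = 372 ≡ 1 (mod 53) ✓

12⁻¹ ≡ 31 (mod 53)


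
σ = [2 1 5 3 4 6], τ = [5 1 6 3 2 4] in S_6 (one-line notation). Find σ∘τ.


σ∘τ: apply τ first, then σ
1 →τ 5 →σ 4
2 →τ 1 →σ 2
3 →τ 6 →σ 6
4 →τ 3 →σ 5
5 →τ 2 →σ 1
6 →τ 4 →σ 3

σ∘τ = [4 2 6 5 1 3]


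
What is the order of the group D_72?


|D_n| = 2n (n rotations and n reflections)
|D_72| = 2×72 = 144

|D_72| = 144


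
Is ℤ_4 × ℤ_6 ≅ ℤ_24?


Comparing ℤ_4 × ℤ_6 and ℤ_24:
gcd(4,6) = 2 ≠ 1. Max element order in ℤ_4×ℤ_6 is lcm(4,6) = 12 < 24, so it has no element of order 24

No, ℤ_4 × ℤ_6 ≇ ℤ_24


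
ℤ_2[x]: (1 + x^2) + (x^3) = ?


Add coefficients mod 2:
x^0: 1 + 0 = 1 (mod 2)
x^1: 0 + 0 = 0 (mod 2)
x^2: 1 + 0 = 1 (mod 2)
x^3: 0 + 1 = 1 (mod 2)
Result: 1 + x^2 + x^3

f + g = 1 + x^2 + x^3


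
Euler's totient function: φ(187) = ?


Factor n: 187 = 11 × 17
φ(n) = n · ∏(1 - 1/p) over distinct primes p | n
φ(187) = 187 · (1 - 1/11) · (1 - 1/17) = 160

φ(187) = 160


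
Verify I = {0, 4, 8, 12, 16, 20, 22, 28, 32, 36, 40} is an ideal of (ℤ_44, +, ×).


Check ideal conditions for I = {0, 4, 8, 12, 16, 20, 22, 28, 32, 36, 40} in ℤ_44:
(1) I is an additive subgroup? No
(2) For r ∈ ℤ_44 and a ∈ I: r·a ∈ I? No  [counterexample: r=2, a=12, r·a mod 44 = 24 ∉ I]

No, I is not an ideal of ℤ_44


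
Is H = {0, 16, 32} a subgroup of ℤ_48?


Subgroup test for H = {0, 16, 32} in (ℤ_48, +):
(1) 0 ∈ H? Yes
(2) Closure: for all a,b ∈ H, (a+b) mod 48 ∈ H? Yes
(3) Inverses: for all a ∈ H, -a mod 48 ∈ H? Yes

Yes, H is a subgroup of ℤ_48


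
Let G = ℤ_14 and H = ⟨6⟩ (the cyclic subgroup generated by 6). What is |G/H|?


|⟨6⟩| = n / gcd(6, 14) = 14 / 2 = 7
H is normal (ℤ_14 is abelian).
|G/H| = |G| / |H| = 14 / 7 = 2

|G/H| = 2


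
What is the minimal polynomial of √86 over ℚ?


√86 satisfies x² - 86 = 0, irreducible over ℚ since 86 is squarefree

Minimal polynomial: x² - 86


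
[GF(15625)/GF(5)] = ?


GF(15625) = GF(5^6), so the extension degree is 6

[GF(15625)/GF(5)] = 6


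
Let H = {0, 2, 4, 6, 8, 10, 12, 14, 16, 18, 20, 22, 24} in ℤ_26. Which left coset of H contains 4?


4 + H = {4 + h (mod 26) : h ∈ H}
4+0=4, 4+2=6, 4+4=8, 4+6=10, 4+8=12, 4+10=14, 4+12=16, 4+14=18, 4+16=20, 4+18=22, 4+20=24, 4+22=0, 4+24=2
4 + H = {0, 2, 4, 6, 8, 10, 12, 14, 16, 18, 20, 22, 24} = 0 + H

4 + H = {0, 2, 4, 6, 8, 10, 12, 14, 16, 18, 20, 22, 24}


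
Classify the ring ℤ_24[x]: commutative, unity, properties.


ℤ_24 has zero divisors (2·12 ≡ 0), and these lift to constant zero divisors in ℤ_24[x]; so not an integral domain
Commutative: Yes
Integral domain: No
Has unity: Yes

ℤ_24[x]: Commutative=Yes, Unity=Yes


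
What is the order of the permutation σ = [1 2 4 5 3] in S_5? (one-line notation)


Cycle decomposition: (3 4 5)
Cycle lengths: 3
Order = lcm(3) = 3

ord(σ) = 3


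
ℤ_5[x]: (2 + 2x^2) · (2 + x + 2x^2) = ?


Expand and collect like terms; reduce coefficients mod 5:
x^0: 2·2 = 4 ≡ 4 (mod 5)
x^1: 2·1 + 0·2 = 2 ≡ 2 (mod 5)
x^2: 2·2 + 0·1 + 2·2 = 8 ≡ 3 (mod 5)
x^3: 0·2 + 2·1 = 2 ≡ 2 (mod 5)
x^4: 2·2 = 4 ≡ 4 (mod 5)
Result: 4 + 2x + 3x^2 + 2x^3 + 4x^4

f · g = 4 + 2x + 3x^2 + 2x^3 + 4x^4


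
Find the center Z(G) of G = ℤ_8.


Z(G) = {g ∈ G | gx = xg for all x ∈ G}
ℤ_8 is abelian, so Z(G) = G

Z(ℤ_8) = ℤ_8


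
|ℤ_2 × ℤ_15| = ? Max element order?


|ℤ_2 × ℤ_15| = 2 × 15 = 30
Max element order = lcm(2,15) = 30
Cyclic? Yes (gcd=1)

|ℤ_2×ℤ_15| = 30, max element order = 30


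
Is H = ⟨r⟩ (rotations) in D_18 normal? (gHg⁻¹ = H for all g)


H = ⟨r⟩ (rotations) in D_18
The rotation subgroup ⟨r⟩ has index 2 in D_18, so it is normal

Yes, normal subgroup


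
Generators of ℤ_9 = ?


g generates ℤ_n iff gcd(g,n) = 1
Checking each g ∈ {1,...,8}:
gcd(1,9) = 1
gcd(2,9) = 1
gcd(3,9) = 3
gcd(4,9) = 1
gcd(5,9) = 1
gcd(6,9) = 3
gcd(7,9) = 1
gcd(8,9) = 1
Generators: {1, 2, 4, 5, 7, 8}
Number of generators = φ(9) = 6

Generators of ℤ_9 = {1, 2, 4, 5, 7, 8}


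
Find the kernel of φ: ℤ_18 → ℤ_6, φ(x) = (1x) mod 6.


Kernel = preimage of identity
ker(φ) = {x ∈ ℤ_18 : 1x ≡ 0 (mod 6)}. Since 6 | 18, φ is well-defined. The kernel is the cyclic subgroup ⟨6⟩ of ℤ_18 (order 3), i.e. {0, 6, 12}

ker(φ) = {0, 6, 12}


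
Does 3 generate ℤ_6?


g generates ℤ_n iff gcd(g, n) = 1
gcd(3, 6) = 3
Since gcd = 3 ≠ 1, ⟨3⟩ has order 2 < 6, so 3 is not a generator.

No, 3 does not generate ℤ_6


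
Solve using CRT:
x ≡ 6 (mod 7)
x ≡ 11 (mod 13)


m₁ = 7, m₂ = 13, gcd = 1, so CRT applies. M = m₁·m₂ = 91
Let M₁ = M/m₁ = 13, M₂ = M/m₂ = 7
Find y₁ ≡ M₁⁻¹ (mod m₁): 13⁻¹ ≡ 6 (mod 7)
Find y₂ ≡ M₂⁻¹ (mod m₂): 7⁻¹ ≡ 2 (mod 13)
x = a₁·M₁·y₁ + a₂·M₂·y₂ = 6·13·6 + 11·7·2 = 622
Reduce mod 91: x ≡ 76
Check: 76 mod 7 = 6 ✓, 76 mod 13 = 11 ✓

x ≡ 76 (mod 91)


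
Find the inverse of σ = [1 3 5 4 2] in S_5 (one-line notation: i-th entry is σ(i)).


To find σ⁻¹, swap domain and range:
σ(1) = 1 → σ⁻¹(1) = 1
σ(2) = 3 → σ⁻¹(3) = 2
σ(3) = 5 → σ⁻¹(5) = 3
σ(4) = 4 → σ⁻¹(4) = 4
σ(5) = 2 → σ⁻¹(2) = 5

σ⁻¹ = [1 5 2 4 3]


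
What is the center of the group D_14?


Z(G) = {g ∈ G | gx = xg for all x ∈ G}
For even n, Z(D_n) = {e, r^(n/2)}: the 180° rotation r^7 commutes with every reflection and rotation

Z(D_14) = {e, r^7}


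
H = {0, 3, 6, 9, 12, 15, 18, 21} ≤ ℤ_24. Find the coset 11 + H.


11 + H = {11 + h (mod 24) : h ∈ H}
11+0=11, 11+3=14, 11+6=17, 11+9=20, 11+12=23, 11+15=2, 11+18=5, 11+21=8
11 + H = {2, 5, 8, 11, 14, 17, 20, 23} = 2 + H

11 + H = {2, 5, 8, 11, 14, 17, 20, 23}


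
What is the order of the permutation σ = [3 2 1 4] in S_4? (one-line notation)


Cycle decomposition: (1 3)
Cycle lengths: 2
Order = lcm(2) = 2

ord(σ) = 2


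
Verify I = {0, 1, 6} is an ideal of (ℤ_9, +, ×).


Check ideal conditions for I = {0, 1, 6} in ℤ_9:
(1) I is an additive subgroup? No
(2) For r ∈ ℤ_9 and a ∈ I: r·a ∈ I? No  [counterexample: r=2, a=1, r·a mod 9 = 2 ∉ I]

No, I is not an ideal of ℤ_9


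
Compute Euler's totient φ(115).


Factor n: 115 = 5 × 23
φ(n) = n · ∏(1 - 1/p) over distinct primes p | n
φ(115) = 115 · (1 - 1/5) · (1 - 1/23) = 88

φ(115) = 88


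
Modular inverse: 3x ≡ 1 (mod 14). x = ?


Use the extended Euclidean algorithm to write 1 = 3·s + 14·t; then s mod 14 is the inverse.
Euclidean algorithm:
  3 = 0·14 + 3
  14 = 4·3 + 2
  3 = 1·2 + 1
  2 = 2·1 + 0
gcd(3,14) = 1
Back-substitution gives: 3·(5) + 14·(-1) = 1
So 3⁻¹ ≡ 5 ≡ 5 (mod 14)
Check: 3 × 5 = 15 ≡ 1 (mod 14) ✓

3⁻¹ ≡ 5 (mod 14)


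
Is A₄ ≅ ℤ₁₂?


Comparing A₄ and ℤ₁₂:
A₄ is non-abelian, ℤ₁₂ is abelian

No, A₄ ≇ ℤ₁₂


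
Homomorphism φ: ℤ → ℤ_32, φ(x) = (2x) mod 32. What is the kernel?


Kernel = preimage of identity
ker(φ) = {x ∈ ℤ : 2x ≡ 0 (mod 32)}. gcd(2,32) = 2, so 2x ≡ 0 (mod 32) ⟺ x ≡ 0 (mod 32/2 = 16). Hence ker(φ) = 16ℤ

ker(φ) = 16ℤ


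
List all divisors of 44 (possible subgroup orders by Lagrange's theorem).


Lagrange's theorem: |H| divides |G|
|G| = 44
Divisors of 44: 1, 2, 4, 11, 22, 44

Possible subgroup orders: {1, 2, 4, 11, 22, 44}


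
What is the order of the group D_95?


|D_n| = 2n (n rotations and n reflections)
|D_95| = 2×95 = 190

|D_95| = 190


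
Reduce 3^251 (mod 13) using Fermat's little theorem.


Fermat's little theorem: if p is prime and gcd(a,p)=1, then a^(p-1) ≡ 1 (mod p)
p = 13 is prime, gcd(3,13) = 1
Reduce exponent: 251 mod 12 = 11
So 3^251 ≡ 3^11 (mod 13)
3^11 mod 13 = 9

3^251 ≡ 9 (mod 13)


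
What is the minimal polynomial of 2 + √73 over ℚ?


Let α = 2 + √73. Then α - 2 = √73, so (α - 2)² = 73, giving α² - 4α - 69 = 0. Degree 2 and α ∉ ℚ, so this is the minimal polynomial.

Minimal polynomial: x² - 4x - 69


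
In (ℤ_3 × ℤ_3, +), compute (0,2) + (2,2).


Operation: componentwise addition mod (3, 3)
(0,2) + (2,2) = ((a₁+b₁) mod 3, (a₂+b₂) mod 3) with a = (0,2), b = (2,2)

(0,2) + (2,2) = (2,1)


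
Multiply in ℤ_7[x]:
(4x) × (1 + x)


Expand and collect like terms; reduce coefficients mod 7:
x^0: 0·1 = 0 ≡ 0 (mod 7)
x^1: 0·1 + 4·1 = 4 ≡ 4 (mod 7)
x^2: 4·1 = 4 ≡ 4 (mod 7)
Result: 4x + 4x^2

f · g = 4x + 4x^2


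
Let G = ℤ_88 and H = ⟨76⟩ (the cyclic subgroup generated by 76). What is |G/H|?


|⟨76⟩| = n / gcd(76, 88) = 88 / 4 = 22
H is normal (ℤ_88 is abelian).
|G/H| = |G| / |H| = 88 / 22 = 4

|G/H| = 4


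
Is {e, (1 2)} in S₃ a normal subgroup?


H = {e, (1 2)} in S₃
(1 3)(1 2)(1 3)⁻¹ = (2 3) ∉ {e, (1 2)}, so it is not normal

No, not a normal subgroup


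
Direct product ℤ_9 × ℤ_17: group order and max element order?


|ℤ_9 × ℤ_17| = 9 × 17 = 153
Max element order = lcm(9,17) = 153
Cyclic? Yes (gcd=1)

|ℤ_9×ℤ_17| = 153, max element order = 153


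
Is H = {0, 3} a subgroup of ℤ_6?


Subgroup test for H = {0, 3} in (ℤ_6, +):
(1) 0 ∈ H? Yes
(2) Closure: for all a,b ∈ H, (a+b) mod 6 ∈ H? Yes
(3) Inverses: for all a ∈ H, -a mod 6 ∈ H? Yes

Yes, H is a subgroup of ℤ_6


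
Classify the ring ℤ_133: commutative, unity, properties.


ℤ_133 is a commutative ring with unity 1; 133 = 7×19 is composite, so 7·19 ≡ 0 gives zero divisors (not an integral domain)
Commutative: Yes
Integral domain: No
Has unity: Yes

ℤ_133: Commutative=Yes, Unity=Yes


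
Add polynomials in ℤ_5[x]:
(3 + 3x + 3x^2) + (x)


Add coefficients mod 5:
x^0: 3 + 0 = 3 (mod 5)
x^1: 3 + 1 = 4 (mod 5)
x^2: 3 + 0 = 3 (mod 5)
Result: 3 + 4x + 3x^2

f + g = 3 + 4x + 3x^2


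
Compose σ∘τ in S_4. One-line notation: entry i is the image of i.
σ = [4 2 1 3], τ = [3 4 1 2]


σ∘τ: apply τ first, then σ
1 →τ 3 →σ 1
2 →τ 4 →σ 3
3 →τ 1 →σ 4
4 →τ 2 →σ 2

σ∘τ = [1 3 4 2]


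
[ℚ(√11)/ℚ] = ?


√11 has minimal polynomial x² - 11 (irreducible over ℚ since 11 is squarefree)

[ℚ(√11)/ℚ] = 2


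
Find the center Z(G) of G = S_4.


Z(G) = {g ∈ G | gx = xg for all x ∈ G}
S_n is non-abelian for n ≥ 3; Z(S_4) is trivial

Z(S_4) = {e}


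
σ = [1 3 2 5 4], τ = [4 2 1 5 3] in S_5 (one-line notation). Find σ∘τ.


σ∘τ: apply τ first, then σ
1 →τ 4 →σ 5
2 →τ 2 →σ 3
3 →τ 1 →σ 1
4 →τ 5 →σ 4
5 →τ 3 →σ 2

σ∘τ = [5 3 1 4 2]


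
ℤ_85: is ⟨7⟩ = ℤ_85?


g generates ℤ_n iff gcd(g, n) = 1
gcd(7, 85) = 1
Since gcd = 1, 7 is a generator.

Yes, 7 generates ℤ_85


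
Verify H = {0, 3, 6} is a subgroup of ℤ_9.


Subgroup test for H = {0, 3, 6} in (ℤ_9, +):
(1) 0 ∈ H? Yes
(2) Closure: for all a,b ∈ H, (a+b) mod 9 ∈ H? Yes
(3) Inverses: for all a ∈ H, -a mod 9 ∈ H? Yes

Yes, H is a subgroup of ℤ_9


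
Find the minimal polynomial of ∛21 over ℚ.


∛21 satisfies x³ - 21 = 0, irreducible over ℚ (no rational root; 21 is not a perfect cube)

Minimal polynomial: x³ - 21


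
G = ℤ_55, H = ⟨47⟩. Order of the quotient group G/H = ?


|⟨47⟩| = n / gcd(47, 55) = 55 / 1 = 55
H is normal (ℤ_55 is abelian).
|G/H| = |G| / |H| = 55 / 55 = 1

|G/H| = 1


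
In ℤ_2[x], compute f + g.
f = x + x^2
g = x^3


Add coefficients mod 2:
x^0: 0 + 0 = 0 (mod 2)
x^1: 1 + 0 = 1 (mod 2)
x^2: 1 + 0 = 1 (mod 2)
x^3: 0 + 1 = 1 (mod 2)
Result: x + x^2 + x^3

f + g = x + x^2 + x^3


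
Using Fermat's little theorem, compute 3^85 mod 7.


Fermat's little theorem: if p is prime and gcd(a,p)=1, then a^(p-1) ≡ 1 (mod p)
p = 7 is prime, gcd(3,7) = 1
Reduce exponent: 85 mod 6 = 1
So 3^85 ≡ 3^1 (mod 7)
3^1 mod 7 = 3

3^85 ≡ 3 (mod 7)


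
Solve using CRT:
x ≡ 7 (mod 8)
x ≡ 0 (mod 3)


m₁ = 8, m₂ = 3, gcd = 1, so CRT applies. M = m₁·m₂ = 24
Let M₁ = M/m₁ = 3, M₂ = M/m₂ = 8
Find y₁ ≡ M₁⁻¹ (mod m₁): 3⁻¹ ≡ 3 (mod 8)
Find y₂ ≡ M₂⁻¹ (mod m₂): 8⁻¹ ≡ 2 (mod 3)
x = a₁·M₁·y₁ + a₂·M₂·y₂ = 7·3·3 + 0·8·2 = 63
Reduce mod 24: x ≡ 15
Check: 15 mod 8 = 7 ✓, 15 mod 3 = 0 ✓

x ≡ 15 (mod 24)


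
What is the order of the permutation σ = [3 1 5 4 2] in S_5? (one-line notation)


Cycle decomposition: (1 3 5 2)
Cycle lengths: 4
Order = lcm(4) = 4

ord(σ) = 4


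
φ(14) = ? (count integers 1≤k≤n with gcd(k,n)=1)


φ(n) = count of k ∈ {1,...,n} with gcd(k,n)=1
Coprimes to 14: {1, 3, 5, 9, 11, 13}
Count: 6

φ(14) = 6


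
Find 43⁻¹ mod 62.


Use the extended Euclidean algorithm to write 1 = 43·s + 62·t; then s mod 62 is the inverse.
Euclidean algorithm:
  43 = 0·62 + 43
  62 = 1·43 + 19
  43 = 2·19 + 5
  19 = 3·5 + 4
  5 = 1·4 + 1
  4 = 4·1 + 0
gcd(43,62) = 1
Back-substitution gives: 43·(13) + 62·(-9) = 1
So 43⁻¹ ≡ 13 ≡ 13 (mod 62)
Check: 43 × 13 = 559 ≡ 1 (mod 62) ✓

43⁻¹ ≡ 13 (mod 62)


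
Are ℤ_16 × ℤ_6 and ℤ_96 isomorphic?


Comparing ℤ_16 × ℤ_6 and ℤ_96:
gcd(16,6) = 2 ≠ 1. Max element order in ℤ_16×ℤ_6 is lcm(16,6) = 48 < 96, so it has no element of order 96

No, ℤ_16 × ℤ_6 ≇ ℤ_96


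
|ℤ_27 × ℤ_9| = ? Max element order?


|ℤ_27 × ℤ_9| = 27 × 9 = 243
Max element order = lcm(27,9) = 27
Cyclic? No (gcd=9)

|ℤ_27×ℤ_9| = 243, max element order = 27


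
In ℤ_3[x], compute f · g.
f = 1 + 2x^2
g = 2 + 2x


Expand and collect like terms; reduce coefficients mod 3:
x^0: 1·2 = 2 ≡ 2 (mod 3)
x^1: 1·2 + 0·2 = 2 ≡ 2 (mod 3)
x^2: 0·2 + 2·2 = 4 ≡ 1 (mod 3)
x^3: 2·2 = 4 ≡ 1 (mod 3)
Result: 2 + 2x + x^2 + x^3

f · g = 2 + 2x + x^2 + x^3


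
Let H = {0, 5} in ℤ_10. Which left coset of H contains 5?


5 + H = {5 + h (mod 10) : h ∈ H}
5+0=5, 5+5=0
5 + H = {0, 5} = 0 + H

5 + H = {0, 5}


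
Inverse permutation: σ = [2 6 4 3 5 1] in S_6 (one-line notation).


To find σ⁻¹, swap domain and range:
σ(1) = 2 → σ⁻¹(2) = 1
σ(2) = 6 → σ⁻¹(6) = 2
σ(3) = 4 → σ⁻¹(4) = 3
σ(4) = 3 → σ⁻¹(3) = 4
σ(5) = 5 → σ⁻¹(5) = 5
σ(6) = 1 → σ⁻¹(1) = 6

σ⁻¹ = [6 1 4 3 5 2]


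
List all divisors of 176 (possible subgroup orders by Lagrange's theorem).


Lagrange's theorem: |H| divides |G|
|G| = 176
Divisors of 176: 1, 2, 4, 8, 11, 16, 22, 44, 88, 176

Possible subgroup orders: {1, 2, 4, 8, 11, 16, 22, 44, 88, 176}


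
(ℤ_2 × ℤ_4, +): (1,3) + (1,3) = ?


Operation: componentwise addition mod (2, 4)
(1,3) + (1,3) = ((a₁+b₁) mod 2, (a₂+b₂) mod 4) with a = (1,3), b = (1,3)

(1,3) + (1,3) = (0,2)


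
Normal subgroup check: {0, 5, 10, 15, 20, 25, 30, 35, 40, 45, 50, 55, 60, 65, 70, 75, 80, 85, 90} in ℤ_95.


H = {0, 5, 10, 15, 20, 25, 30, 35, 40, 45, 50, 55, 60, 65, 70, 75, 80, 85, 90} in ℤ_95
ℤ_95 is abelian; every subgroup of an abelian group is normal

Yes, normal subgroup


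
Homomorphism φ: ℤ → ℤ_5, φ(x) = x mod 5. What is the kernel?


Kernel = preimage of identity
ker(φ) = {x ∈ ℤ : x ≡ 0 (mod 5)} = 5ℤ = {0, ±5, ±10, ...}

ker(φ) = 5ℤ


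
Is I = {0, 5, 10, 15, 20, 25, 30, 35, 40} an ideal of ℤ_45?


Check ideal conditions for I = {0, 5, 10, 15, 20, 25, 30, 35, 40} in ℤ_45:
(1) I is an additive subgroup? Yes
(2) For r ∈ ℤ_45 and a ∈ I: r·a ∈ I? Yes

Yes, I is an ideal of ℤ_45


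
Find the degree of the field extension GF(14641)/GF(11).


GF(14641) = GF(11^4), so the extension degree is 4

[GF(14641)/GF(11)] = 4


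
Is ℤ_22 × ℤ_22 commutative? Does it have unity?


Direct product ring; commutative with unity (1,1); but (1,0)·(0,1) = (0,0) gives zero divisors, so not an integral domain
Commutative: Yes
Integral domain: No
Has unity: Yes

ℤ_22 × ℤ_22: Commutative=Yes, Unity=Yes


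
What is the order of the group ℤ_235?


ℤ_n has n elements.

|ℤ_235| = 235


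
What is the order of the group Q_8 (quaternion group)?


Q_8 = {±1, ±i, ±j, ±k}
|Q_8| = 8

|Q_8 (quaternion group)| = 8


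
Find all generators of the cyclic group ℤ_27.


g generates ℤ_n iff gcd(g,n) = 1
Prime factors of 27: 3
Generators are g ∈ {1,...,26} not divisible by any of these primes.
Generators: {1, 2, 4, 5, 7, 8, 10, 11, 13, 14, 16, 17, 19, 20, 22, 23, 25, 26}
Number of generators = φ(27) = 18

Generators of ℤ_27 = {1, 2, 4, 5, 7, 8, 10, 11, 13, 14, 16, 17, 19, 20, 22, 23, 25, 26}


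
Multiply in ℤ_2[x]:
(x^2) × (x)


Expand and collect like terms; reduce coefficients mod 2:
x^0: 0·0 = 0 ≡ 0 (mod 2)
x^1: 0·1 + 0·0 = 0 ≡ 0 (mod 2)
x^2: 0·1 + 1·0 = 0 ≡ 0 (mod 2)
x^3: 1·1 = 1 ≡ 1 (mod 2)
Result: x^3

f · g = x^3


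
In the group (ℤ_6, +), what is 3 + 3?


Operation: addition mod 6
3 + 3 = (a + b) mod 6 with a = 3, b = 3

3 + 3 = 0


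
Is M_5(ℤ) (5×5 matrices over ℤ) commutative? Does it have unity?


Matrix multiplication is non-commutative for n ≥ 2; the identity matrix I is the unity; singular matrices give zero divisors, so not an integral domain
Commutative: No
Integral domain: No
Has unity: Yes

M_5(ℤ) (5×5 matrices over ℤ): Commutative=No, Unity=Yes


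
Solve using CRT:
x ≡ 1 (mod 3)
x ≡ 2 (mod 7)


m₁ = 3, m₂ = 7, gcd = 1, so CRT applies. M = m₁·m₂ = 21
Let M₁ = M/m₁ = 7, M₂ = M/m₂ = 3
Find y₁ ≡ M₁⁻¹ (mod m₁): 7⁻¹ ≡ 1 (mod 3)
Find y₂ ≡ M₂⁻¹ (mod m₂): 3⁻¹ ≡ 5 (mod 7)
x = a₁·M₁·y₁ + a₂·M₂·y₂ = 1·7·1 + 2·3·5 = 37
Reduce mod 21: x ≡ 16
Check: 16 mod 3 = 1 ✓, 16 mod 7 = 2 ✓

x ≡ 16 (mod 21)


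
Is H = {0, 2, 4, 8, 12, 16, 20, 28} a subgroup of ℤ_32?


Subgroup test for H = {0, 2, 4, 8, 12, 16, 20, 28} in (ℤ_32, +):
(1) 0 ∈ H? Yes
(2) Closure: for all a,b ∈ H, (a+b) mod 32 ∈ H? No  [counterexample: 2 + 4 = 6 ∉ H]
(3) Inverses: for all a ∈ H, -a mod 32 ∈ H? No

No, H is not a subgroup of ℤ_32


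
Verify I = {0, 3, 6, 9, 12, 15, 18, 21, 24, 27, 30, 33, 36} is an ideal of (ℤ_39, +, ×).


Check ideal conditions for I = {0, 3, 6, 9, 12, 15, 18, 21, 24, 27, 30, 33, 36} in ℤ_39:
(1) I is an additive subgroup? Yes
(2) For r ∈ ℤ_39 and a ∈ I: r·a ∈ I? Yes

Yes, I is an ideal of ℤ_39


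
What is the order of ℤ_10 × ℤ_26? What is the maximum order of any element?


|ℤ_10 × ℤ_26| = 10 × 26 = 260
Max element order = lcm(10,26) = 130
Cyclic? No (gcd=2)

|ℤ_10×ℤ_26| = 260, max element order = 130


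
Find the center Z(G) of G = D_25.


Z(G) = {g ∈ G | gx = xg for all x ∈ G}
For odd n, Z(D_n) = {e}: no nontrivial rotation commutes with all reflections

Z(D_25) = {e}


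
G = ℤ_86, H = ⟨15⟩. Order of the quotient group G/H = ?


|⟨15⟩| = n / gcd(15, 86) = 86 / 1 = 86
H is normal (ℤ_86 is abelian).
|G/H| = |G| / |H| = 86 / 86 = 1

|G/H| = 1


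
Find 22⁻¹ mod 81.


Use the extended Euclidean algorithm to write 1 = 22·s + 81·t; then s mod 81 is the inverse.
Euclidean algorithm:
  22 = 0·81 + 22
  81 = 3·22 + 15
  22 = 1·15 + 7
  15 = 2·7 + 1
  7 = 7·1 + 0
gcd(22,81) = 1
Back-substitution gives: 22·(-11) + 81·(3) = 1
So 22⁻¹ ≡ -11 ≡ 70 (mod 81)
Check: 22 × 70 = 1540 ≡ 1 (mod 81) ✓

22⁻¹ ≡ 70 (mod 81)


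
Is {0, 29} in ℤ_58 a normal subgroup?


H = {0, 29} in ℤ_58
ℤ_58 is abelian; every subgroup of an abelian group is normal

Yes, normal subgroup


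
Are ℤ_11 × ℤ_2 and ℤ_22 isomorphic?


Comparing ℤ_11 × ℤ_2 and ℤ_22:
gcd(11,2) = 1, so ℤ_11 × ℤ_2 ≅ ℤ_22 (CRT)

Yes, ℤ_11 × ℤ_2 ≅ ℤ_22


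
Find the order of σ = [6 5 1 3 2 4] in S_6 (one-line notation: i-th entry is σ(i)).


Cycle decomposition: (1 6 4 3) (2 5)
Cycle lengths: 4, 2
Order = lcm(4, 2) = 4

ord(σ) = 4


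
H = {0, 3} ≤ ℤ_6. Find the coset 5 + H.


5 + H = {5 + h (mod 6) : h ∈ H}
5+0=5, 5+3=2
5 + H = {2, 5} = 2 + H

5 + H = {2, 5}


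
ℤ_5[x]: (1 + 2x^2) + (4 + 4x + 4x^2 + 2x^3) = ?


Add coefficients mod 5:
x^0: 1 + 4 = 0 (mod 5)
x^1: 0 + 4 = 4 (mod 5)
x^2: 2 + 4 = 1 (mod 5)
x^3: 0 + 2 = 2 (mod 5)
Result: 4x + x^2 + 2x^3

f + g = 4x + x^2 + 2x^3


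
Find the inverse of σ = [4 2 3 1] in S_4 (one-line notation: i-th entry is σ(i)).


To find σ⁻¹, swap domain and range:
σ(1) = 4 → σ⁻¹(4) = 1
σ(2) = 2 → σ⁻¹(2) = 2
σ(3) = 3 → σ⁻¹(3) = 3
σ(4) = 1 → σ⁻¹(1) = 4

σ⁻¹ = [4 2 3 1]


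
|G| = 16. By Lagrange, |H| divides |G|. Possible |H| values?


Lagrange's theorem: |H| divides |G|
|G| = 16
Divisors of 16: 1, 2, 4, 8, 16

Possible subgroup orders: {1, 2, 4, 8, 16}


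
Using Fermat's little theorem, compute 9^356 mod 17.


Fermat's little theorem: if p is prime and gcd(a,p)=1, then a^(p-1) ≡ 1 (mod p)
p = 17 is prime, gcd(9,17) = 1
Reduce exponent: 356 mod 16 = 4
So 9^356 ≡ 9^4 (mod 17)
9^4 mod 17 = 16

9^356 ≡ 16 (mod 17)


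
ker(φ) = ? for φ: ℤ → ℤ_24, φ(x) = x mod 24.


Kernel = preimage of identity
ker(φ) = {x ∈ ℤ : x ≡ 0 (mod 24)} = 24ℤ = {0, ±24, ±48, ...}

ker(φ) = 24ℤ


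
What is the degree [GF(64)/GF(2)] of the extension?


GF(64) = GF(2^6), so the extension degree is 6

[GF(64)/GF(2)] = 6


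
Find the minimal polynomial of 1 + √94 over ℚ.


Let α = 1 + √94. Then α - 1 = √94, so (α - 1)² = 94, giving α² - 2α - 93 = 0. Degree 2 and α ∉ ℚ, so this is the minimal polynomial.

Minimal polynomial: x² - 2x - 93


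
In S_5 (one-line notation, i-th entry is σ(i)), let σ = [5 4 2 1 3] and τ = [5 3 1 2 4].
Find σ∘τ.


σ∘τ: apply τ first, then σ
1 →τ 5 →σ 3
2 →τ 3 →σ 2
3 →τ 1 →σ 5
4 →τ 2 →σ 4
5 →τ 4 →σ 1

σ∘τ = [3 2 5 4 1]


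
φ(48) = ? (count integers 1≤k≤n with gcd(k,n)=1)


Factor n: 48 = 2^4 × 3
φ(n) = n · ∏(1 - 1/p) over distinct primes p | n
φ(48) = 48 · (1 - 1/2) · (1 - 1/3) = 16

φ(48) = 16


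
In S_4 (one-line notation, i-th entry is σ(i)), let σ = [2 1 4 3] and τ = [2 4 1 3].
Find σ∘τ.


σ∘τ: apply τ first, then σ
1 →τ 2 →σ 1
2 →τ 4 →σ 3
3 →τ 1 →σ 2
4 →τ 3 →σ 4

σ∘τ = [1 3 2 4]


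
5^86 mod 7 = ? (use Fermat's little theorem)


Fermat's little theorem: if p is prime and gcd(a,p)=1, then a^(p-1) ≡ 1 (mod p)
p = 7 is prime, gcd(5,7) = 1
Reduce exponent: 86 mod 6 = 2
So 5^86 ≡ 5^2 (mod 7)
5^2 mod 7 = 4

5^86 ≡ 4 (mod 7)


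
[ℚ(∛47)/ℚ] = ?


∛47 has minimal polynomial x³ - 47 (irreducible over ℚ since 47 is not a perfect cube)

[ℚ(∛47)/ℚ] = 3


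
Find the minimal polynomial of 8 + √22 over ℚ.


Let α = 8 + √22. Then α - 8 = √22, so (α - 8)² = 22, giving α² - 16α + 42 = 0. Degree 2 and α ∉ ℚ, so this is the minimal polynomial.

Minimal polynomial: x² - 16x + 42


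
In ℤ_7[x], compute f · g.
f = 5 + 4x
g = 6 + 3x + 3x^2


Expand and collect like terms; reduce coefficients mod 7:
x^0: 5·6 = 30 ≡ 2 (mod 7)
x^1: 5·3 + 4·6 = 39 ≡ 4 (mod 7)
x^2: 5·3 + 4·3 = 27 ≡ 6 (mod 7)
x^3: 4·3 = 12 ≡ 5 (mod 7)
Result: 2 + 4x + 6x^2 + 5x^3

f · g = 2 + 4x + 6x^2 + 5x^3


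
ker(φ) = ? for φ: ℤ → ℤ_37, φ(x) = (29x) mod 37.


Kernel = preimage of identity
ker(φ) = {x ∈ ℤ : 29x ≡ 0 (mod 37)}. gcd(29,37) = 1, so 29x ≡ 0 (mod 37) ⟺ x ≡ 0 (mod 37/1 = 37). Hence ker(φ) = 37ℤ

ker(φ) = 37ℤ


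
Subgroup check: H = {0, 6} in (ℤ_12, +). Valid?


Subgroup test for H = {0, 6} in (ℤ_12, +):
(1) 0 ∈ H? Yes
(2) Closure: for all a,b ∈ H, (a+b) mod 12 ∈ H? Yes
(3) Inverses: for all a ∈ H, -a mod 12 ∈ H? Yes

Yes, H is a subgroup of ℤ_12


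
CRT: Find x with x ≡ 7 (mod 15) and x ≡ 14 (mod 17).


m₁ = 15, m₂ = 17, gcd = 1, so CRT applies. M = m₁·m₂ = 255
Let M₁ = M/m₁ = 17, M₂ = M/m₂ = 15
Find y₁ ≡ M₁⁻¹ (mod m₁): 17⁻¹ ≡ 8 (mod 15)
Find y₂ ≡ M₂⁻¹ (mod m₂): 15⁻¹ ≡ 8 (mod 17)
x = a₁·M₁·y₁ + a₂·M₂·y₂ = 7·17·8 + 14·15·8 = 2632
Reduce mod 255: x ≡ 82
Check: 82 mod 15 = 7 ✓, 82 mod 17 = 14 ✓

x ≡ 82 (mod 255)


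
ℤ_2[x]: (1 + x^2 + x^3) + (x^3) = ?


Add coefficients mod 2:
x^0: 1 + 0 = 1 (mod 2)
x^1: 0 + 0 = 0 (mod 2)
x^2: 1 + 0 = 1 (mod 2)
x^3: 1 + 1 = 0 (mod 2)
Result: 1 + x^2

f + g = 1 + x^2


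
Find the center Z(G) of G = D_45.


Z(G) = {g ∈ G | gx = xg for all x ∈ G}
For odd n, Z(D_n) = {e}: no nontrivial rotation commutes with all reflections

Z(D_45) = {e}


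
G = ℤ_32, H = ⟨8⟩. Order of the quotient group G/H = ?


|⟨8⟩| = n / gcd(8, 32) = 32 / 8 = 4
H is normal (ℤ_32 is abelian).
|G/H| = |G| / |H| = 32 / 4 = 8

|G/H| = 8


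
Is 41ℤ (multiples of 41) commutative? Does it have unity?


41ℤ is a commutative ring under +,× but has no multiplicative identity (1 ∉ 41ℤ); it has no zero divisors, but without unity it is not an integral domain
Commutative: Yes
Integral domain: No
Has unity: No

41ℤ (multiples of 41): Commutative=Yes, Unity=No


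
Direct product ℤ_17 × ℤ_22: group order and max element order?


|ℤ_17 × ℤ_22| = 17 × 22 = 374
Max element order = lcm(17,22) = 374
Cyclic? Yes (gcd=1)

|ℤ_17×ℤ_22| = 374, max element order = 374


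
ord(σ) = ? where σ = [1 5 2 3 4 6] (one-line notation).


Cycle decomposition: (2 5 4 3)
Cycle lengths: 4
Order = lcm(4) = 4

ord(σ) = 4


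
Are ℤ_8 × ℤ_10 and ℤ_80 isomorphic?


Comparing ℤ_8 × ℤ_10 and ℤ_80:
gcd(8,10) = 2 ≠ 1. Max element order in ℤ_8×ℤ_10 is lcm(8,10) = 40 < 80, so it has no element of order 80

No, ℤ_8 × ℤ_10 ≇ ℤ_80
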